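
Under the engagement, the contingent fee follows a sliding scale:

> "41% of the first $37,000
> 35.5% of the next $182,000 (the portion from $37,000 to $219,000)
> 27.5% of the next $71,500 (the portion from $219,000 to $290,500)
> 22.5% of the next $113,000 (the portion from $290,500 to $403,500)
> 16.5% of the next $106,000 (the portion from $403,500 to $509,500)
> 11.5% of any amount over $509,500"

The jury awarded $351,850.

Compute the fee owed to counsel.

$113,246.25

First $37,000 at 41% = $15,170.00
Next $182,000 at 35.5% = $64,610.00
Next $71,500 at 27.5% = $19,662.50
Remaining $61,350 at 22.5% = $13,803.75
Fee: $15,170.00 + $64,610.00 + $19,662.50 + $13,803.75 = $113,246.25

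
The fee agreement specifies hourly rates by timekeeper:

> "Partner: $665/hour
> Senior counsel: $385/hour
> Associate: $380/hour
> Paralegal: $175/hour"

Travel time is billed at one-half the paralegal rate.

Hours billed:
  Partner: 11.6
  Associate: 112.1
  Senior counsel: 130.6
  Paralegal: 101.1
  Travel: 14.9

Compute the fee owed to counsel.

$119,589.25

Partner: 11.6 × $665 = $7,714.00
Senior counsel: 130.6 × $385 = $50,281.00
Associate: 112.1 × $380 = $42,598.00
Paralegal: 101.1 × $175 = $17,692.50
Subtotal: $7,714.00 + $50,281.00 + $42,598.00 + $17,692.50 = $118,285.50
Travel: 14.9 × ($175 ÷ 2) = 14.9 × $87.50 = $1,303.75
Total: $118,285.50 + $1,303.75 = $119,589.25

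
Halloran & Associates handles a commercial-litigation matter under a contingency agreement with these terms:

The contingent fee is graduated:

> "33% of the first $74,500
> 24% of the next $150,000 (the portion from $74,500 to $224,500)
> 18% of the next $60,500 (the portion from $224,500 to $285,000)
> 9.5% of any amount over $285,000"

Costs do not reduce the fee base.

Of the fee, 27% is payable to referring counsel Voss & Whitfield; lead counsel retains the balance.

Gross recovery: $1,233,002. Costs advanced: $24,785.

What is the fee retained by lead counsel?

Fee base is the gross recovery, $1,233,002; costs are reimbursed separately.
First $74,500 at 33% = $24,585.00
Next $150,000 at 24% = $36,000.00
Next $60,500 at 18% = $10,890.00
Remaining $948,002 at 9.5% = $90,060.19
Fee: $24,585.00 + $36,000.00 + $10,890.00 + $90,060.19 = $161,535.19
Referral share: 27% of $161,535.19 = $43,614.50; lead counsel retains $161,535.19 − $43,614.50 = $117,920.69.

$117,920.69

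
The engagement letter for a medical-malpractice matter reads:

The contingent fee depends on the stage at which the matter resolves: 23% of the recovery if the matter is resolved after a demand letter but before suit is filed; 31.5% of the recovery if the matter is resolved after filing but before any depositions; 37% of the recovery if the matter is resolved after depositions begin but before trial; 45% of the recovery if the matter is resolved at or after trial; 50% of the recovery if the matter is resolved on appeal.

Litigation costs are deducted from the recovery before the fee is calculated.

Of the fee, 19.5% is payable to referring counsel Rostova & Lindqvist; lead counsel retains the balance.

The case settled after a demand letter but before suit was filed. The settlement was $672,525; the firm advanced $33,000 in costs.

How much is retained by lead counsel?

Fee base (net of costs): $672,525 − $33,000 = $639,525
The matter settled after a demand letter but before suit was filed, so the 23% rate applies.
$639,525 × 23% = $147,090.75
Referral share: 19.5% of $147,090.75 = $28,682.70; lead counsel retains $147,090.75 − $28,682.70 = $118,408.05.

$118,408.05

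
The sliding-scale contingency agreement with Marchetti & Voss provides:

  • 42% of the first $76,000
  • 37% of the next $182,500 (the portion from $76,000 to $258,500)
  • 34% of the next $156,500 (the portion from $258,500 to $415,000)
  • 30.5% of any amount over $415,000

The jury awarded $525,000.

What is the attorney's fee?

First $76,000 at 42% = $31,920.00
Next $182,500 at 37% = $67,525.00
Next $156,500 at 34% = $53,210.00
Remaining $110,000 at 30.5% = $33,550.00
Fee: $31,920.00 + $67,525.00 + $53,210.00 + $33,550.00 = $186,205.00

$186,205.00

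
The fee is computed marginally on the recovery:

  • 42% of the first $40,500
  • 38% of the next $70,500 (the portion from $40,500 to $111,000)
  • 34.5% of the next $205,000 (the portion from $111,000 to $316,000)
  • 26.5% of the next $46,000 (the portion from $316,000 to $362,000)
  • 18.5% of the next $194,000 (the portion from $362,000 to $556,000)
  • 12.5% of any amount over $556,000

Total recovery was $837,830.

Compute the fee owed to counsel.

$197,833.75

First $40,500 at 42% = $17,010.00
Next $70,500 at 38% = $26,790.00
Next $205,000 at 34.5% = $70,725.00
Next $46,000 at 26.5% = $12,190.00
Next $194,000 at 18.5% = $35,890.00
Remaining $281,830 at 12.5% = $35,228.75
Fee: $17,010.00 + $26,790.00 + $70,725.00 + $12,190.00 + $35,890.00 + $35,228.75 = $197,833.75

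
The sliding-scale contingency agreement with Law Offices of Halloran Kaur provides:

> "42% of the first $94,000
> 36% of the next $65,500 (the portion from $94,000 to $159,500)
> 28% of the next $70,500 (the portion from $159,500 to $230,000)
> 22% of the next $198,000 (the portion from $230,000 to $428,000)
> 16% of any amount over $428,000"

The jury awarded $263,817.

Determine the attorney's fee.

$90,239.74

First $94,000 at 42% = $39,480.00
Next $65,500 at 36% = $23,580.00
Next $70,500 at 28% = $19,740.00
Remaining $33,817 at 22% = $7,439.74
Fee: $39,480.00 + $23,580.00 + $19,740.00 + $7,439.74 = $90,239.74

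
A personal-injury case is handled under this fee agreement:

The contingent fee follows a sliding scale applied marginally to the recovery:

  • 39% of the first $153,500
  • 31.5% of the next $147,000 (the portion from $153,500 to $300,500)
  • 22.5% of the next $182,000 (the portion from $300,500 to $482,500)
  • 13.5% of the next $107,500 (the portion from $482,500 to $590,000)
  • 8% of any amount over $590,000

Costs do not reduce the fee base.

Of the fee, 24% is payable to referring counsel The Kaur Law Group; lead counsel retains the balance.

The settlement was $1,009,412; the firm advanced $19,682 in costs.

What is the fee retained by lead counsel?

$148,340.95

Fee base is the gross recovery, $1,009,412; costs are reimbursed separately.
First $153,500 at 39% = $59,865.00
Next $147,000 at 31.5% = $46,305.00
Next $182,000 at 22.5% = $40,950.00
Next $107,500 at 13.5% = $14,512.50
Remaining $419,412 at 8% = $33,552.96
Fee: $59,865.00 + $46,305.00 + $40,950.00 + $14,512.50 + $33,552.96 = $195,185.46
Referral share: 24% of $195,185.46 = $46,844.51; lead counsel retains $195,185.46 − $46,844.51 = $148,340.95.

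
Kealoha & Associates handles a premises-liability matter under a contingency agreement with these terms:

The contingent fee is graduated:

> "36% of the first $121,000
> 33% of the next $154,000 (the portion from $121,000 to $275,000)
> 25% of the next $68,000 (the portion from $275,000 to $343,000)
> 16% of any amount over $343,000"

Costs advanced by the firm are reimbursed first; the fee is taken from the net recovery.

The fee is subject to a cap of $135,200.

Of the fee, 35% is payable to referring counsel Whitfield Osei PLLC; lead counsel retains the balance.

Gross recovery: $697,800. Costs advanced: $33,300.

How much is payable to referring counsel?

Fee base (net of costs): $697,800 − $33,300 = $664,500
First $121,000 at 36% = $43,560.00
Next $154,000 at 33% = $50,820.00
Next $68,000 at 25% = $17,000.00
Remaining $321,500 at 16% = $51,440.00
Fee: $43,560.00 + $50,820.00 + $17,000.00 + $51,440.00 = $162,820.00
$162,820.00 exceeds the $135,200 cap, so the fee is capped at $135,200.00.
Referral share: 35% of $135,200.00 = $47,320.00; lead counsel retains $135,200.00 − $47,320.00 = $87,880.00.

$47,320.00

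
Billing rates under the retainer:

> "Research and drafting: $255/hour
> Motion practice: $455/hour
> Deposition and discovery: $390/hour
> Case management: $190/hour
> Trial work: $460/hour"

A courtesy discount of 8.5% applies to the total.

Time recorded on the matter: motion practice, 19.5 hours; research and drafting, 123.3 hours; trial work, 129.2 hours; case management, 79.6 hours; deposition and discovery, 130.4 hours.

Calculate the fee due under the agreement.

$151,639.29

Research and drafting: 123.3 × $255 = $31,441.50
Motion practice: 19.5 × $455 = $8,872.50
Deposition and discovery: 130.4 × $390 = $50,856.00
Case management: 79.6 × $190 = $15,124.00
Trial work: 129.2 × $460 = $59,432.00
Subtotal: $165,726.00
Less 8.5% discount: −$14,086.71
Total: $165,726.00 − $14,086.71 = $151,639.29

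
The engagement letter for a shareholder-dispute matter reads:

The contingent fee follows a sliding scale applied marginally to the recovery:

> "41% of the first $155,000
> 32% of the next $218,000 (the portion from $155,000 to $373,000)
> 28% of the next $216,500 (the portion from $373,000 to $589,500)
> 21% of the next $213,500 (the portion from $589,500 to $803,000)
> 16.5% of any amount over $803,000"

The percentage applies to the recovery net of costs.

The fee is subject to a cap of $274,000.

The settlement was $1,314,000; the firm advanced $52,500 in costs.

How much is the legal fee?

Fee base (net of costs): $1,314,000 − $52,500 = $1,261,500
First $155,000 at 41% = $63,550.00
Next $218,000 at 32% = $69,760.00
Next $216,500 at 28% = $60,620.00
Next $213,500 at 21% = $44,835.00
Remaining $458,500 at 16.5% = $75,652.50
Fee: $63,550.00 + $69,760.00 + $60,620.00 + $44,835.00 + $75,652.50 = $314,417.50
$314,417.50 exceeds the $274,000 cap, so the fee is capped at $274,000.00.

$274,000.00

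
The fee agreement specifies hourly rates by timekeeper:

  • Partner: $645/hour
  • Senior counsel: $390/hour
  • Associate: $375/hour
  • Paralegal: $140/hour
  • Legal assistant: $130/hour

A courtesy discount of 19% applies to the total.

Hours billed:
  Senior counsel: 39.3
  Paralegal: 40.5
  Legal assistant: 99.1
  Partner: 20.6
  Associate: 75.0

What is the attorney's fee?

$60,986.52

Partner: 20.6 × $645 = $13,287.00
Senior counsel: 39.3 × $390 = $15,327.00
Associate: 75.0 × $375 = $28,125.00
Paralegal: 40.5 × $140 = $5,670.00
Legal assistant: 99.1 × $130 = $12,883.00
Subtotal: $75,292.00
Less 19% discount: −$14,305.48
Total: $75,292.00 − $14,305.48 = $60,986.52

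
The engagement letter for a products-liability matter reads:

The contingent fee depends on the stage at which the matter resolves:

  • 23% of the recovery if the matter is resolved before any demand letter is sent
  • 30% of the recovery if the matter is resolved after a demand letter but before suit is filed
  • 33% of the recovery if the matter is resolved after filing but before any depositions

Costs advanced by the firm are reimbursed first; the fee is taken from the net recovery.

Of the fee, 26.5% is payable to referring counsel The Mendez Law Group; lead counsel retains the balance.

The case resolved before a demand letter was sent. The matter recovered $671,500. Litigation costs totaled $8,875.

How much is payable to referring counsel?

$40,386.99

Fee base (net of costs): $671,500 − $8,875 = $662,625
The matter resolved before a demand letter was sent, so the 23% rate applies.
$662,625 × 23% = $152,403.75
Referral share: 26.5% of $152,403.75 = $40,386.99; lead counsel retains $152,403.75 − $40,386.99 = $112,016.76.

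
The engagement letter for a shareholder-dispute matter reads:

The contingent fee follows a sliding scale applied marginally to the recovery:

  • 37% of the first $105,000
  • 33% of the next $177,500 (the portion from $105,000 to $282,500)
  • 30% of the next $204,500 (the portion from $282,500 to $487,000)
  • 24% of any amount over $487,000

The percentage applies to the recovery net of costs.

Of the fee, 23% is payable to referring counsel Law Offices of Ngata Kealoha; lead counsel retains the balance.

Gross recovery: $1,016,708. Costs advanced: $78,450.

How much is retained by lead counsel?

Fee base (net of costs): $1,016,708 − $78,450 = $938,258
First $105,000 at 37% = $38,850.00
Next $177,500 at 33% = $58,575.00
Next $204,500 at 30% = $61,350.00
Remaining $451,258 at 24% = $108,301.92
Fee: $38,850.00 + $58,575.00 + $61,350.00 + $108,301.92 = $267,076.92
Referral share: 23% of $267,076.92 = $61,427.69; lead counsel retains $267,076.92 − $61,427.69 = $205,649.23.

$205,649.23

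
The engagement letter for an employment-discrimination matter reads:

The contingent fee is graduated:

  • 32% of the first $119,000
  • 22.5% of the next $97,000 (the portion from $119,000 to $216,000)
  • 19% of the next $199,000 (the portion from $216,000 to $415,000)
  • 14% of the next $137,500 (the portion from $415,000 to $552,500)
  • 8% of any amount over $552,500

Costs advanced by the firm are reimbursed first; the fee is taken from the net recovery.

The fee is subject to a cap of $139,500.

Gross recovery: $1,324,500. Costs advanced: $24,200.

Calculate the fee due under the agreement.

$139,500.00

Fee base (net of costs): $1,324,500 − $24,200 = $1,300,300
First $119,000 at 32% = $38,080.00
Next $97,000 at 22.5% = $21,825.00
Next $199,000 at 19% = $37,810.00
Next $137,500 at 14% = $19,250.00
Remaining $747,800 at 8% = $59,824.00
Fee: $38,080.00 + $21,825.00 + $37,810.00 + $19,250.00 + $59,824.00 = $176,789.00
$176,789.00 exceeds the $139,500 cap, so the fee is capped at $139,500.00.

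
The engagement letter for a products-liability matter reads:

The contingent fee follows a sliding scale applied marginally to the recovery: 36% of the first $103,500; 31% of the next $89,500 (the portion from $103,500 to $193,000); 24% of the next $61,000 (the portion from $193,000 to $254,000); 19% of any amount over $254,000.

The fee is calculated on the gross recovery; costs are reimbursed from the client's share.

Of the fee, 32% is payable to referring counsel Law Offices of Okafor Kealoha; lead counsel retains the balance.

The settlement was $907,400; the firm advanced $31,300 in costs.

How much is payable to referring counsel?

Fee base is the gross recovery, $907,400; costs are reimbursed separately.
First $103,500 at 36% = $37,260.00
Next $89,500 at 31% = $27,745.00
Next $61,000 at 24% = $14,640.00
Remaining $653,400 at 19% = $124,146.00
Fee: $37,260.00 + $27,745.00 + $14,640.00 + $124,146.00 = $203,791.00
Referral share: 32% of $203,791.00 = $65,213.12; lead counsel retains $203,791.00 − $65,213.12 = $138,577.88.

$65,213.12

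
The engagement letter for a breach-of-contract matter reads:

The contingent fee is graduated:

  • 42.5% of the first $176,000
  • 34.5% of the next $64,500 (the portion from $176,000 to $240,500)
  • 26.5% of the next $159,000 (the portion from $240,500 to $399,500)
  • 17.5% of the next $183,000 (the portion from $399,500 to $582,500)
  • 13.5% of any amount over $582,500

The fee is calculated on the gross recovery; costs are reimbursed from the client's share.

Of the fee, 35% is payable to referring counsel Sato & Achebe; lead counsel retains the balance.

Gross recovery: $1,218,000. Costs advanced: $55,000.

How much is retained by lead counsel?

$167,053.25

Fee base is the gross recovery, $1,218,000; costs are reimbursed separately.
First $176,000 at 42.5% = $74,800.00
Next $64,500 at 34.5% = $22,252.50
Next $159,000 at 26.5% = $42,135.00
Next $183,000 at 17.5% = $32,025.00
Remaining $635,500 at 13.5% = $85,792.50
Fee: $74,800.00 + $22,252.50 + $42,135.00 + $32,025.00 + $85,792.50 = $257,005.00
Referral share: 35% of $257,005.00 = $89,951.75; lead counsel retains $257,005.00 − $89,951.75 = $167,053.25.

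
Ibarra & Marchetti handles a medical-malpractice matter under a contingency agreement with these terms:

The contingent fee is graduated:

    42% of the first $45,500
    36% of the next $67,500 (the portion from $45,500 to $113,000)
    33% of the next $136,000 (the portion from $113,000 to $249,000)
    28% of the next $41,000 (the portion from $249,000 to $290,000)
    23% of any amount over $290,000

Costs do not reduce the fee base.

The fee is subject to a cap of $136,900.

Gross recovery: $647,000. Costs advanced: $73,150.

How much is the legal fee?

$136,900.00

Fee base is the gross recovery, $647,000; costs are reimbursed separately.
First $45,500 at 42% = $19,110.00
Next $67,500 at 36% = $24,300.00
Next $136,000 at 33% = $44,880.00
Next $41,000 at 28% = $11,480.00
Remaining $357,000 at 23% = $82,110.00
Fee: $19,110.00 + $24,300.00 + $44,880.00 + $11,480.00 + $82,110.00 = $181,880.00
$181,880.00 exceeds the $136,900 cap, so the fee is capped at $136,900.00.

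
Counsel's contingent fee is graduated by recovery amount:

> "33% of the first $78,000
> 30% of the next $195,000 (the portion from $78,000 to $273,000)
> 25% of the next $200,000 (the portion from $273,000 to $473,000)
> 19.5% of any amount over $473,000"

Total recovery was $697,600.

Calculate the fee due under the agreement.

First $78,000 at 33% = $25,740.00
Next $195,000 at 30% = $58,500.00
Next $200,000 at 25% = $50,000.00
Remaining $224,600 at 19.5% = $43,797.00
Fee: $25,740.00 + $58,500.00 + $50,000.00 + $43,797.00 = $178,037.00

$178,037.00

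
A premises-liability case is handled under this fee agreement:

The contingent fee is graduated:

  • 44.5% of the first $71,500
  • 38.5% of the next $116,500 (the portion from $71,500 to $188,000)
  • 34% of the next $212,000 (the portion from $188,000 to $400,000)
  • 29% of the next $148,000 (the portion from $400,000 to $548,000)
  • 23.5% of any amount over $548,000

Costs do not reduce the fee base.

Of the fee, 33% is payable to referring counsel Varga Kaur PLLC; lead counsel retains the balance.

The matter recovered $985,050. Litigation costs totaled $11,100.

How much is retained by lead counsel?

$197,232.42

Fee base is the gross recovery, $985,050; costs are reimbursed separately.
First $71,500 at 44.5% = $31,817.50
Next $116,500 at 38.5% = $44,852.50
Next $212,000 at 34% = $72,080.00
Next $148,000 at 29% = $42,920.00
Remaining $437,050 at 23.5% = $102,706.75
Fee: $31,817.50 + $44,852.50 + $72,080.00 + $42,920.00 + $102,706.75 = $294,376.75
Referral share: 33% of $294,376.75 = $97,144.33; lead counsel retains $294,376.75 − $97,144.33 = $197,232.42.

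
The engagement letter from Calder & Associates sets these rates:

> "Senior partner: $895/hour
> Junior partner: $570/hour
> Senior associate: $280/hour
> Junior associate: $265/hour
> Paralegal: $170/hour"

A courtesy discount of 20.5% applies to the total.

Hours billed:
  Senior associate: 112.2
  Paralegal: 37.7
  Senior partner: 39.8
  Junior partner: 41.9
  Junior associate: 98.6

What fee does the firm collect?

Senior partner: 39.8 × $895 = $35,621.00
Junior partner: 41.9 × $570 = $23,883.00
Senior associate: 112.2 × $280 = $31,416.00
Junior associate: 98.6 × $265 = $26,129.00
Paralegal: 37.7 × $170 = $6,409.00
Subtotal: $123,458.00
Less 20.5% discount: −$25,308.89
Total: $123,458.00 − $25,308.89 = $98,149.11

$98,149.11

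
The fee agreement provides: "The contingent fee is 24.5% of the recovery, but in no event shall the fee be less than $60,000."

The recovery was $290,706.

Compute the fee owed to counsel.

24.5% of $290,706 = $71,222.97
That exceeds the $60,000 minimum.

$71,222.97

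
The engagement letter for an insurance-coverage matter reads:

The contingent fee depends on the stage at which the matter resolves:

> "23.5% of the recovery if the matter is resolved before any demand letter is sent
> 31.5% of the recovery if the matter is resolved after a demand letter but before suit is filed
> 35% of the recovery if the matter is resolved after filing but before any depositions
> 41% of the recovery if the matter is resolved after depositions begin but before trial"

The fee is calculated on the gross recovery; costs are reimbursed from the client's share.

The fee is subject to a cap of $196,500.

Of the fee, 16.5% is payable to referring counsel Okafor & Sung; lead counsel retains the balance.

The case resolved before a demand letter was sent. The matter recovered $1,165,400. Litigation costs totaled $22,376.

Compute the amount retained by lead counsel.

Fee base is the gross recovery, $1,165,400; costs are reimbursed separately.
The matter resolved before a demand letter was sent, so the 23.5% rate applies.
$1,165,400 × 23.5% = $273,869.00
$273,869.00 exceeds the $196,500 cap, so the fee is capped at $196,500.00.
Referral share: 16.5% of $196,500.00 = $32,422.50; lead counsel retains $196,500.00 − $32,422.50 = $164,077.50.

$164,077.50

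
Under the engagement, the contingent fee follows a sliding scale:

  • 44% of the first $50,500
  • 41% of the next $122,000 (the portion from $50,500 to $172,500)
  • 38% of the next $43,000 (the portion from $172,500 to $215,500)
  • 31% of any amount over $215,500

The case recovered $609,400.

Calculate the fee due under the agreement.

First $50,500 at 44% = $22,220.00
Next $122,000 at 41% = $50,020.00
Next $43,000 at 38% = $16,340.00
Remaining $393,900 at 31% = $122,109.00
Fee: $22,220.00 + $50,020.00 + $16,340.00 + $122,109.00 = $210,689.00

$210,689.00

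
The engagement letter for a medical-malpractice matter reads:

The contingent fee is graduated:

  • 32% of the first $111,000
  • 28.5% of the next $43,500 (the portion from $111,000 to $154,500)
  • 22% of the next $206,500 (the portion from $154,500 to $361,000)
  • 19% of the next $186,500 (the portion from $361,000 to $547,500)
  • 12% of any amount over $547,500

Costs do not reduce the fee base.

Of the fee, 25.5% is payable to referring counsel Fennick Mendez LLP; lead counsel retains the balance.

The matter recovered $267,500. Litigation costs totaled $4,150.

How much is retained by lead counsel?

$54,219.24

Fee base is the gross recovery, $267,500; costs are reimbursed separately.
First $111,000 at 32% = $35,520.00
Next $43,500 at 28.5% = $12,397.50
Remaining $113,000 at 22% = $24,860.00
Fee: $35,520.00 + $12,397.50 + $24,860.00 = $72,777.50
Referral share: 25.5% of $72,777.50 = $18,558.26; lead counsel retains $72,777.50 − $18,558.26 = $54,219.24.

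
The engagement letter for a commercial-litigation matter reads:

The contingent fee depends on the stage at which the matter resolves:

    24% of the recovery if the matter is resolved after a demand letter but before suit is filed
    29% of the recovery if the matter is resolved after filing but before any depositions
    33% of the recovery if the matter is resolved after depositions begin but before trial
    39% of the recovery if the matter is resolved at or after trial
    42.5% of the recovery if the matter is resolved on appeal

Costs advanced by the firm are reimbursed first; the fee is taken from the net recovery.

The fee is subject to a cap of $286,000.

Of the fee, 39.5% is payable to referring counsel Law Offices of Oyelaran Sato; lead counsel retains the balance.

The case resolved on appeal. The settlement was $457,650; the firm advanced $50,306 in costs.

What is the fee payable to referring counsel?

Fee base (net of costs): $457,650 − $50,306 = $407,344
The matter resolved on appeal, so the 42.5% rate applies.
$407,344 × 42.5% = $173,121.20
$173,121.20 is under the $286,000 cap.
Referral share: 39.5% of $173,121.20 = $68,382.87; lead counsel retains $173,121.20 − $68,382.87 = $104,738.33.

$68,382.87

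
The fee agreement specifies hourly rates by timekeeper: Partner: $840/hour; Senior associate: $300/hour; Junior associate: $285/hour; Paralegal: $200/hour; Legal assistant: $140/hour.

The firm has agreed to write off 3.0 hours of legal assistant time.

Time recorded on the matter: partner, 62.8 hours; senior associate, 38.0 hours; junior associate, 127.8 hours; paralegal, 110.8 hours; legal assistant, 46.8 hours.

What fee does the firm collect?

$128,867.00

Partner: 62.8 × $840 = $52,752.00
Senior associate: 38.0 × $300 = $11,400.00
Junior associate: 127.8 × $285 = $36,423.00
Paralegal: 110.8 × $200 = $22,160.00
Legal assistant: 46.8 × $140 = $6,552.00
Subtotal: $129,287.00
Write-off: 3.0 × $140 = $420.00
Total: $129,287.00 − $420.00 = $128,867.00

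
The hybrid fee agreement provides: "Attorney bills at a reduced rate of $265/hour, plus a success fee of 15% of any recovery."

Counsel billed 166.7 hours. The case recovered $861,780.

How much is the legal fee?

$173,442.50

Hourly: 166.7 × $265 = $44,175.50
Success fee: 15% of $861,780 = $129,267.00
Total: $44,175.50 + $129,267.00 = $173,442.50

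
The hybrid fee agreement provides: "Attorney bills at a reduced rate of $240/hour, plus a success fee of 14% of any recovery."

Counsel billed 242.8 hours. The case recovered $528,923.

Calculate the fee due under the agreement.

Hourly: 242.8 × $240 = $58,272.00
Success fee: 14% of $528,923 = $74,049.22
Total: $58,272.00 + $74,049.22 = $132,321.22

$132,321.22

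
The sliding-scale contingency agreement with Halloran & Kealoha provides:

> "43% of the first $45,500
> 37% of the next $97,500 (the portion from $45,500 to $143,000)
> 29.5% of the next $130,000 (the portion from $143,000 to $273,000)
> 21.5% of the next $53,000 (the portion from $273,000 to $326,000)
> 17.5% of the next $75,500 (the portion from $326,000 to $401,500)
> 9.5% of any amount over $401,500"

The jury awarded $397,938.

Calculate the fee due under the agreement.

$117,974.15

First $45,500 at 43% = $19,565.00
Next $97,500 at 37% = $36,075.00
Next $130,000 at 29.5% = $38,350.00
Next $53,000 at 21.5% = $11,395.00
Remaining $71,938 at 17.5% = $12,589.15
Fee: $19,565.00 + $36,075.00 + $38,350.00 + $11,395.00 + $12,589.15 = $117,974.15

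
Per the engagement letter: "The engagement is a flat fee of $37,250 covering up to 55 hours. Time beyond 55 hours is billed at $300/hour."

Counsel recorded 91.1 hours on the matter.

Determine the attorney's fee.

Flat fee: $37,250.00
Excess hours: 91.1 − 55 = 36.1
Overrun: 36.1 × $300 = $10,830.00
Total: $37,250.00 + $10,830.00 = $48,080.00

$48,080.00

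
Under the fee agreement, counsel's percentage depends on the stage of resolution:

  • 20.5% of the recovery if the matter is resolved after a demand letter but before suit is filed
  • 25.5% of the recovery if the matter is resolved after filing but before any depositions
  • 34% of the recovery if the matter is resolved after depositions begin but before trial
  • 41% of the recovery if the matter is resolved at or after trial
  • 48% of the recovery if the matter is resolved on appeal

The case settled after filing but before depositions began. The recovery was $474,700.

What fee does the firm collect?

$121,048.50

The matter settled after filing but before depositions began, so the 25.5% rate applies.
$474,700 × 25.5% = $121,048.50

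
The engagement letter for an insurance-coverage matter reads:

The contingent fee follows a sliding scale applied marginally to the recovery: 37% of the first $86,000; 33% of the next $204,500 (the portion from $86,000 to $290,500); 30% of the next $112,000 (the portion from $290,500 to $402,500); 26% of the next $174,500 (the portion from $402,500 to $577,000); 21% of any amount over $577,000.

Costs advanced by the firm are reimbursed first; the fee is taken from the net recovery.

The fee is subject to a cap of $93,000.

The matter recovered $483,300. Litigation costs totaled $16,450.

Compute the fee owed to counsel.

$93,000.00

Fee base (net of costs): $483,300 − $16,450 = $466,850
First $86,000 at 37% = $31,820.00
Next $204,500 at 33% = $67,485.00
Next $112,000 at 30% = $33,600.00
Remaining $64,350 at 26% = $16,731.00
Fee: $31,820.00 + $67,485.00 + $33,600.00 + $16,731.00 = $149,636.00
$149,636.00 exceeds the $93,000 cap, so the fee is capped at $93,000.00.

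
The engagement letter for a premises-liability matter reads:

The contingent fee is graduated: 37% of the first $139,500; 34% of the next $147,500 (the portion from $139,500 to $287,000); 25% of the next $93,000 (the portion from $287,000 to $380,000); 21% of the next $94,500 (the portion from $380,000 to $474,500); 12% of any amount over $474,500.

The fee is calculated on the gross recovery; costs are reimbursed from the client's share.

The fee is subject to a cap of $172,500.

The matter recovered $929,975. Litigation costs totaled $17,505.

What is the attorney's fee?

$172,500.00

Fee base is the gross recovery, $929,975; costs are reimbursed separately.
First $139,500 at 37% = $51,615.00
Next $147,500 at 34% = $50,150.00
Next $93,000 at 25% = $23,250.00
Next $94,500 at 21% = $19,845.00
Remaining $455,475 at 12% = $54,657.00
Fee: $51,615.00 + $50,150.00 + $23,250.00 + $19,845.00 + $54,657.00 = $199,517.00
$199,517.00 exceeds the $172,500 cap, so the fee is capped at $172,500.00.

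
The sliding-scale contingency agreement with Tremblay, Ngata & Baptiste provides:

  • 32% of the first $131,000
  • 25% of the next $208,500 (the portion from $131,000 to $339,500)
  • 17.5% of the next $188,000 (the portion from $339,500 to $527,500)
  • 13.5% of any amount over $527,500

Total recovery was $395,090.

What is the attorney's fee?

$103,773.25

First $131,000 at 32% = $41,920.00
Next $208,500 at 25% = $52,125.00
Remaining $55,590 at 17.5% = $9,728.25
Fee: $41,920.00 + $52,125.00 + $9,728.25 = $103,773.25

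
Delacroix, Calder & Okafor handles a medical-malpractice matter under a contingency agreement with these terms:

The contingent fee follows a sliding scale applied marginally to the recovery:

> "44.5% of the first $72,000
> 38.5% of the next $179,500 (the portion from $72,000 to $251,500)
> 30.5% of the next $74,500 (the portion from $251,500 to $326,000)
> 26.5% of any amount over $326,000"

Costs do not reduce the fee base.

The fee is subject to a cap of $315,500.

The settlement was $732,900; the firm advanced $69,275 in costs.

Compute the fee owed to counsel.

$231,698.50

Fee base is the gross recovery, $732,900; costs are reimbursed separately.
First $72,000 at 44.5% = $32,040.00
Next $179,500 at 38.5% = $69,107.50
Next $74,500 at 30.5% = $22,722.50
Remaining $406,900 at 26.5% = $107,828.50
Fee: $32,040.00 + $69,107.50 + $22,722.50 + $107,828.50 = $231,698.50
$231,698.50 is under the $315,500 cap.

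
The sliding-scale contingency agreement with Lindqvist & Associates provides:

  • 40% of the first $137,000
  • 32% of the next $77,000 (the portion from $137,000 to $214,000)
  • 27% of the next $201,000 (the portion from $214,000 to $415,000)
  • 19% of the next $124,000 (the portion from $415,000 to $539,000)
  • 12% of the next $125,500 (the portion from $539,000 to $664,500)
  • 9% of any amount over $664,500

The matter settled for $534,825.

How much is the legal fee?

$156,476.75

First $137,000 at 40% = $54,800.00
Next $77,000 at 32% = $24,640.00
Next $201,000 at 27% = $54,270.00
Remaining $119,825 at 19% = $22,766.75
Fee: $54,800.00 + $24,640.00 + $54,270.00 + $22,766.75 = $156,476.75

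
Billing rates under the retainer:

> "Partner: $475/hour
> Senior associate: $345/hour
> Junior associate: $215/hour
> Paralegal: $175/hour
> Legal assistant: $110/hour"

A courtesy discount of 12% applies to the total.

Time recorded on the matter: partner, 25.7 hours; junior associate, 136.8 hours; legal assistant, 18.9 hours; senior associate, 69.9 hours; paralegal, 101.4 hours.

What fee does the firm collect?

$75,291.92

Partner: 25.7 × $475 = $12,207.50
Senior associate: 69.9 × $345 = $24,115.50
Junior associate: 136.8 × $215 = $29,412.00
Paralegal: 101.4 × $175 = $17,745.00
Legal assistant: 18.9 × $110 = $2,079.00
Subtotal: $85,559.00
Less 12% discount: −$10,267.08
Total: $85,559.00 − $10,267.08 = $75,291.92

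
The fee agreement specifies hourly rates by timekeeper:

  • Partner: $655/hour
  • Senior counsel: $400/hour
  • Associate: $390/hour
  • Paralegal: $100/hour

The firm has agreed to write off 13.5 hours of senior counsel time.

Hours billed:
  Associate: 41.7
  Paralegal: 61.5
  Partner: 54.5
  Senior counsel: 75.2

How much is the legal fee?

$82,790.50

Partner: 54.5 × $655 = $35,697.50
Senior counsel: 75.2 × $400 = $30,080.00
Associate: 41.7 × $390 = $16,263.00
Paralegal: 61.5 × $100 = $6,150.00
Subtotal: $88,190.50
Write-off: 13.5 × $400 = $5,400.00
Total: $88,190.50 − $5,400.00 = $82,790.50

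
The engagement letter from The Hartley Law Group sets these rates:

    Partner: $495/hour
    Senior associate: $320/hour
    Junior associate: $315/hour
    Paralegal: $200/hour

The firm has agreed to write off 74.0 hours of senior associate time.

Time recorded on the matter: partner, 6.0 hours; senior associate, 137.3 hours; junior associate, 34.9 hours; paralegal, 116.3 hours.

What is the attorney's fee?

Partner: 6.0 × $495 = $2,970.00
Senior associate: 137.3 × $320 = $43,936.00
Junior associate: 34.9 × $315 = $10,993.50
Paralegal: 116.3 × $200 = $23,260.00
Subtotal: $81,159.50
Write-off: 74.0 × $320 = $23,680.00
Total: $81,159.50 − $23,680.00 = $57,479.50

$57,479.50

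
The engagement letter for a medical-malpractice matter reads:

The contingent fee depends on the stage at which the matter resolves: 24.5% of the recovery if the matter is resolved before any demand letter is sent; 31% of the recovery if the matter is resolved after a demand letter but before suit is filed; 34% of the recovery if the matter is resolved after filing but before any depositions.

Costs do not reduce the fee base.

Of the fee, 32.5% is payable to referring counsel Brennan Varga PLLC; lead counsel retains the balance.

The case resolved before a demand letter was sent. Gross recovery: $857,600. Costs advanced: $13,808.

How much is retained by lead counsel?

$141,825.60

Fee base is the gross recovery, $857,600; costs are reimbursed separately.
The matter resolved before a demand letter was sent, so the 24.5% rate applies.
$857,600 × 24.5% = $210,112.00
Referral share: 32.5% of $210,112.00 = $68,286.40; lead counsel retains $210,112.00 − $68,286.40 = $141,825.60.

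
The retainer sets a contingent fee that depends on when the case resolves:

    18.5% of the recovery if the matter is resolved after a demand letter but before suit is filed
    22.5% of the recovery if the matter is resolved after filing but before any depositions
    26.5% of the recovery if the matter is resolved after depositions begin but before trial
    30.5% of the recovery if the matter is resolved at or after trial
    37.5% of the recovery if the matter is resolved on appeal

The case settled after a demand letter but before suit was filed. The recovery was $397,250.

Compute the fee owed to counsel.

$73,491.25

The matter settled after a demand letter but before suit was filed, so the 18.5% rate applies.
$397,250 × 18.5% = $73,491.25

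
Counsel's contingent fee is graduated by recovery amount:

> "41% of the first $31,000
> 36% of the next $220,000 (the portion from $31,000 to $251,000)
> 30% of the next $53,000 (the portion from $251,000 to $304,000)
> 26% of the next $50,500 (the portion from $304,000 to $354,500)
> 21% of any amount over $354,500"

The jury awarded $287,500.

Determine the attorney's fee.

First $31,000 at 41% = $12,710.00
Next $220,000 at 36% = $79,200.00
Remaining $36,500 at 30% = $10,950.00
Fee: $12,710.00 + $79,200.00 + $10,950.00 = $102,860.00

$102,860.00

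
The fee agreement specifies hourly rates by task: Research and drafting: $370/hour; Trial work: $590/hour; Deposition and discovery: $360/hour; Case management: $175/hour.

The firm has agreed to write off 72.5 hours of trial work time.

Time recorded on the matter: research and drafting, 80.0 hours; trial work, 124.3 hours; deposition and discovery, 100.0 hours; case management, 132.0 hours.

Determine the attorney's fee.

$119,262.00

Research and drafting: 80.0 × $370 = $29,600.00
Trial work: 124.3 × $590 = $73,337.00
Deposition and discovery: 100.0 × $360 = $36,000.00
Case management: 132.0 × $175 = $23,100.00
Subtotal: $162,037.00
Write-off: 72.5 × $590 = $42,775.00
Total: $162,037.00 − $42,775.00 = $119,262.00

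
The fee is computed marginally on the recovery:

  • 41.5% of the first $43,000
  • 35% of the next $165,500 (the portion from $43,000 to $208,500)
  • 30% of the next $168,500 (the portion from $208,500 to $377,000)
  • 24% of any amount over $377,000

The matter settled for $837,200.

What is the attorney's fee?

$236,768.00

First $43,000 at 41.5% = $17,845.00
Next $165,500 at 35% = $57,925.00
Next $168,500 at 30% = $50,550.00
Remaining $460,200 at 24% = $110,448.00
Fee: $17,845.00 + $57,925.00 + $50,550.00 + $110,448.00 = $236,768.00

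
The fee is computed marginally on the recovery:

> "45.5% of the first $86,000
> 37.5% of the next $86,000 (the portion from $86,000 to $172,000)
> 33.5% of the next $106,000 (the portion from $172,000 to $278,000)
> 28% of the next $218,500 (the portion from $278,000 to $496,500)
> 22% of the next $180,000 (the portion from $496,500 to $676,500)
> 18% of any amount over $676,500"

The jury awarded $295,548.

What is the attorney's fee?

$111,803.44

First $86,000 at 45.5% = $39,130.00
Next $86,000 at 37.5% = $32,250.00
Next $106,000 at 33.5% = $35,510.00
Remaining $17,548 at 28% = $4,913.44
Fee: $39,130.00 + $32,250.00 + $35,510.00 + $4,913.44 = $111,803.44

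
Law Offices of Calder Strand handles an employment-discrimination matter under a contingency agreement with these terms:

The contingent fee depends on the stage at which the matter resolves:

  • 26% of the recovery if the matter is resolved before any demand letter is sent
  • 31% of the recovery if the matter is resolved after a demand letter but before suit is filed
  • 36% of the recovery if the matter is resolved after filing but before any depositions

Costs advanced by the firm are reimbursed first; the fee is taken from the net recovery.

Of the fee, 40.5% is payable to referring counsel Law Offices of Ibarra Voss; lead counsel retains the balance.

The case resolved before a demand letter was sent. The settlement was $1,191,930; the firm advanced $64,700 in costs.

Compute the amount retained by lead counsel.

Fee base (net of costs): $1,191,930 − $64,700 = $1,127,230
The matter resolved before a demand letter was sent, so the 26% rate applies.
$1,127,230 × 26% = $293,079.80
Referral share: 40.5% of $293,079.80 = $118,697.32; lead counsel retains $293,079.80 − $118,697.32 = $174,382.48.

$174,382.48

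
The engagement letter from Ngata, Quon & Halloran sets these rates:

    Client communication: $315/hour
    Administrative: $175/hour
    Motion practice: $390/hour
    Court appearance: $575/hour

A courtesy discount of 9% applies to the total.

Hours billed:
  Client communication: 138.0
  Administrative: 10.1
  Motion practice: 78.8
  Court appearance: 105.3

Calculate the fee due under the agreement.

$124,230.47

Client communication: 138.0 × $315 = $43,470.00
Administrative: 10.1 × $175 = $1,767.50
Motion practice: 78.8 × $390 = $30,732.00
Court appearance: 105.3 × $575 = $60,547.50
Subtotal: $136,517.00
Less 9% discount: −$12,286.53
Total: $136,517.00 − $12,286.53 = $124,230.47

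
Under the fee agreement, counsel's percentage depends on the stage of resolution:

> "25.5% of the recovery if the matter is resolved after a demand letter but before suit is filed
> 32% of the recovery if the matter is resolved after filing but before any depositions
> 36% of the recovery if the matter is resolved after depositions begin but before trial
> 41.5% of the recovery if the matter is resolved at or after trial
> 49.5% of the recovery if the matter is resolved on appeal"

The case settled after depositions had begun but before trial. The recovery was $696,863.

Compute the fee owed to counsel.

$250,870.68

The matter settled after depositions had begun but before trial, so the 36% rate applies.
$696,863 × 36% = $250,870.68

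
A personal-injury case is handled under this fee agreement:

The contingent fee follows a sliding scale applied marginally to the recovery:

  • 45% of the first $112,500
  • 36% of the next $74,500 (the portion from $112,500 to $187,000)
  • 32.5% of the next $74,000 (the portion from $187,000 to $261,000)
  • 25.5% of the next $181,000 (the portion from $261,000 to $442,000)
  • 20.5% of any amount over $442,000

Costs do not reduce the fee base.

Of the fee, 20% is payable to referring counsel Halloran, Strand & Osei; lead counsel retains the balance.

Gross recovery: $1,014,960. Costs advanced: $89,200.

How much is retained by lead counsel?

$212,085.44

Fee base is the gross recovery, $1,014,960; costs are reimbursed separately.
First $112,500 at 45% = $50,625.00
Next $74,500 at 36% = $26,820.00
Next $74,000 at 32.5% = $24,050.00
Next $181,000 at 25.5% = $46,155.00
Remaining $572,960 at 20.5% = $117,456.80
Fee: $50,625.00 + $26,820.00 + $24,050.00 + $46,155.00 + $117,456.80 = $265,106.80
Referral share: 20% of $265,106.80 = $53,021.36; lead counsel retains $265,106.80 − $53,021.36 = $212,085.44.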